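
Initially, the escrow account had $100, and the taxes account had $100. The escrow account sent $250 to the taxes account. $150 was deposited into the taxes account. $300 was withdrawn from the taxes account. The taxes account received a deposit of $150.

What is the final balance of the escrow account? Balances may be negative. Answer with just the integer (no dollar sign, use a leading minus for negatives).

Answer: -150

Derivation:
Tracking account balances step by step:
Start: escrow=100, taxes=100
Event 1 (transfer 250 escrow -> taxes): escrow: 100 - 250 = -150, taxes: 100 + 250 = 350. Balances: escrow=-150, taxes=350
Event 2 (deposit 150 to taxes): taxes: 350 + 150 = 500. Balances: escrow=-150, taxes=500
Event 3 (withdraw 300 from taxes): taxes: 500 - 300 = 200. Balances: escrow=-150, taxes=200
Event 4 (deposit 150 to taxes): taxes: 200 + 150 = 350. Balances: escrow=-150, taxes=350

Final balance of escrow: -150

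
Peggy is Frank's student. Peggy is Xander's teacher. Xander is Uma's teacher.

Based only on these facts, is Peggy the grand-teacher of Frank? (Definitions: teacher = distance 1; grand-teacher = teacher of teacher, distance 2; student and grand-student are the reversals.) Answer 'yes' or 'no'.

Answer: no

Derivation:
Reconstructing the teacher chain from the given facts:
  Frank -> Peggy -> Xander -> Uma
(each arrow means 'teacher of the next')
Positions in the chain (0 = top):
  position of Frank: 0
  position of Peggy: 1
  position of Xander: 2
  position of Uma: 3

Peggy is at position 1, Frank is at position 0; signed distance (j - i) = -1.
'grand-teacher' requires j - i = 2. Actual distance is -1, so the relation does NOT hold.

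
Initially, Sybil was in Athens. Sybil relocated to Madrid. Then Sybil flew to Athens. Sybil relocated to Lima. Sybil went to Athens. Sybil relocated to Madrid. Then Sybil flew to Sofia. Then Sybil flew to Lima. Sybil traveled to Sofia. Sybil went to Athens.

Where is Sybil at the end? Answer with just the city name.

Tracking Sybil's location:
Start: Sybil is in Athens.
After move 1: Athens -> Madrid. Sybil is in Madrid.
After move 2: Madrid -> Athens. Sybil is in Athens.
After move 3: Athens -> Lima. Sybil is in Lima.
After move 4: Lima -> Athens. Sybil is in Athens.
After move 5: Athens -> Madrid. Sybil is in Madrid.
After move 6: Madrid -> Sofia. Sybil is in Sofia.
After move 7: Sofia -> Lima. Sybil is in Lima.
After move 8: Lima -> Sofia. Sybil is in Sofia.
After move 9: Sofia -> Athens. Sybil is in Athens.

Answer: Athens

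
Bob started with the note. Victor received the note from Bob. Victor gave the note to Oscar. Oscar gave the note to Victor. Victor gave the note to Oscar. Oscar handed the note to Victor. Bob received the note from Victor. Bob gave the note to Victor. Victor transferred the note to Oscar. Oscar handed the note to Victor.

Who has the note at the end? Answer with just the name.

Answer: Victor

Derivation:
Tracking the note through each event:
Start: Bob has the note.
After event 1: Victor has the note.
After event 2: Oscar has the note.
After event 3: Victor has the note.
After event 4: Oscar has the note.
After event 5: Victor has the note.
After event 6: Bob has the note.
After event 7: Victor has the note.
After event 8: Oscar has the note.
After event 9: Victor has the note.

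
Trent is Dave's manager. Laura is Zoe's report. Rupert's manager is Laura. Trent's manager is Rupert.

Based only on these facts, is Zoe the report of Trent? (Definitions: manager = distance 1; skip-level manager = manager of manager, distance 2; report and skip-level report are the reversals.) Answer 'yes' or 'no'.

Reconstructing the manager chain from the given facts:
  Zoe -> Laura -> Rupert -> Trent -> Dave
(each arrow means 'manager of the next')
Positions in the chain (0 = top):
  position of Zoe: 0
  position of Laura: 1
  position of Rupert: 2
  position of Trent: 3
  position of Dave: 4

Zoe is at position 0, Trent is at position 3; signed distance (j - i) = 3.
'report' requires j - i = -1. Actual distance is 3, so the relation does NOT hold.

Answer: no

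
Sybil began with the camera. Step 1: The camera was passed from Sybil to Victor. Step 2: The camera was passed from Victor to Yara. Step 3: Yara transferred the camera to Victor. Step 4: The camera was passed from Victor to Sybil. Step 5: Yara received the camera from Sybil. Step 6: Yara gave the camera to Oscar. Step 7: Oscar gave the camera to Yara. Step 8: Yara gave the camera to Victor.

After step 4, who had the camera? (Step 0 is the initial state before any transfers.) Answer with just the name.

Tracking the camera holder through step 4:
After step 0 (start): Sybil
After step 1: Victor
After step 2: Yara
After step 3: Victor
After step 4: Sybil

At step 4, the holder is Sybil.

Answer: Sybil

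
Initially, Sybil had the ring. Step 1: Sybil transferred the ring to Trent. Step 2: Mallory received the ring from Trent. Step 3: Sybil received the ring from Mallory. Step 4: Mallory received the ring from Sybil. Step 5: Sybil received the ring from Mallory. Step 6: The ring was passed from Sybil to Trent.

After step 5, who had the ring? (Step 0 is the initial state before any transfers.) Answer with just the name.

Answer: Sybil

Derivation:
Tracking the ring holder through step 5:
After step 0 (start): Sybil
After step 1: Trent
After step 2: Mallory
After step 3: Sybil
After step 4: Mallory
After step 5: Sybil

At step 5, the holder is Sybil.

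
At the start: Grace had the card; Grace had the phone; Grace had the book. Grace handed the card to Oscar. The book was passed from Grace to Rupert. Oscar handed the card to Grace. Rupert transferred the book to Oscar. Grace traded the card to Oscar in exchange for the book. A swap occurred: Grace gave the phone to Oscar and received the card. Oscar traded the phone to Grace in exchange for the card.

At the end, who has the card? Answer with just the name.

Answer: Oscar

Derivation:
Tracking all object holders:
Start: card:Grace, phone:Grace, book:Grace
Event 1 (give card: Grace -> Oscar). State: card:Oscar, phone:Grace, book:Grace
Event 2 (give book: Grace -> Rupert). State: card:Oscar, phone:Grace, book:Rupert
Event 3 (give card: Oscar -> Grace). State: card:Grace, phone:Grace, book:Rupert
Event 4 (give book: Rupert -> Oscar). State: card:Grace, phone:Grace, book:Oscar
Event 5 (swap card<->book: now card:Oscar, book:Grace). State: card:Oscar, phone:Grace, book:Grace
Event 6 (swap phone<->card: now phone:Oscar, card:Grace). State: card:Grace, phone:Oscar, book:Grace
Event 7 (swap phone<->card: now phone:Grace, card:Oscar). State: card:Oscar, phone:Grace, book:Grace

Final state: card:Oscar, phone:Grace, book:Grace
The card is held by Oscar.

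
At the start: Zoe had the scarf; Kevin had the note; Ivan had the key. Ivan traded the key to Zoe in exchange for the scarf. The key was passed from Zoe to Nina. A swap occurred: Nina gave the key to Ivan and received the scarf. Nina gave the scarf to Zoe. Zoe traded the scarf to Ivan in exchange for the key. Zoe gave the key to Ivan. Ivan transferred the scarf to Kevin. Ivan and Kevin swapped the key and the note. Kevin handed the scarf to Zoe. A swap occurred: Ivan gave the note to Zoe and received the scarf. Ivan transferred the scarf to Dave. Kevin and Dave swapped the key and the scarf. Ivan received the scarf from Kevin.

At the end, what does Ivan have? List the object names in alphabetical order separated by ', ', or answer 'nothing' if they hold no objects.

Answer: scarf

Derivation:
Tracking all object holders:
Start: scarf:Zoe, note:Kevin, key:Ivan
Event 1 (swap key<->scarf: now key:Zoe, scarf:Ivan). State: scarf:Ivan, note:Kevin, key:Zoe
Event 2 (give key: Zoe -> Nina). State: scarf:Ivan, note:Kevin, key:Nina
Event 3 (swap key<->scarf: now key:Ivan, scarf:Nina). State: scarf:Nina, note:Kevin, key:Ivan
Event 4 (give scarf: Nina -> Zoe). State: scarf:Zoe, note:Kevin, key:Ivan
Event 5 (swap scarf<->key: now scarf:Ivan, key:Zoe). State: scarf:Ivan, note:Kevin, key:Zoe
Event 6 (give key: Zoe -> Ivan). State: scarf:Ivan, note:Kevin, key:Ivan
Event 7 (give scarf: Ivan -> Kevin). State: scarf:Kevin, note:Kevin, key:Ivan
Event 8 (swap key<->note: now key:Kevin, note:Ivan). State: scarf:Kevin, note:Ivan, key:Kevin
Event 9 (give scarf: Kevin -> Zoe). State: scarf:Zoe, note:Ivan, key:Kevin
Event 10 (swap note<->scarf: now note:Zoe, scarf:Ivan). State: scarf:Ivan, note:Zoe, key:Kevin
Event 11 (give scarf: Ivan -> Dave). State: scarf:Dave, note:Zoe, key:Kevin
Event 12 (swap key<->scarf: now key:Dave, scarf:Kevin). State: scarf:Kevin, note:Zoe, key:Dave
Event 13 (give scarf: Kevin -> Ivan). State: scarf:Ivan, note:Zoe, key:Dave

Final state: scarf:Ivan, note:Zoe, key:Dave
Ivan holds: scarf.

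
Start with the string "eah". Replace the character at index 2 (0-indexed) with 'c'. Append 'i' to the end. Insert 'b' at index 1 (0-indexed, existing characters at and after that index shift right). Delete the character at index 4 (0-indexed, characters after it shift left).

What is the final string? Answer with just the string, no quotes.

Answer: ebac

Derivation:
Applying each edit step by step:
Start: "eah"
Op 1 (replace idx 2: 'h' -> 'c'): "eah" -> "eac"
Op 2 (append 'i'): "eac" -> "eaci"
Op 3 (insert 'b' at idx 1): "eaci" -> "ebaci"
Op 4 (delete idx 4 = 'i'): "ebaci" -> "ebac"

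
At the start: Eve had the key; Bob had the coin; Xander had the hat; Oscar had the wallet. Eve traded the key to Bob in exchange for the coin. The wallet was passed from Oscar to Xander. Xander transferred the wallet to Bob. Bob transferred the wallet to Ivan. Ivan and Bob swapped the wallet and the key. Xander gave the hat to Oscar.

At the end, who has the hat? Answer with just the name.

Tracking all object holders:
Start: key:Eve, coin:Bob, hat:Xander, wallet:Oscar
Event 1 (swap key<->coin: now key:Bob, coin:Eve). State: key:Bob, coin:Eve, hat:Xander, wallet:Oscar
Event 2 (give wallet: Oscar -> Xander). State: key:Bob, coin:Eve, hat:Xander, wallet:Xander
Event 3 (give wallet: Xander -> Bob). State: key:Bob, coin:Eve, hat:Xander, wallet:Bob
Event 4 (give wallet: Bob -> Ivan). State: key:Bob, coin:Eve, hat:Xander, wallet:Ivan
Event 5 (swap wallet<->key: now wallet:Bob, key:Ivan). State: key:Ivan, coin:Eve, hat:Xander, wallet:Bob
Event 6 (give hat: Xander -> Oscar). State: key:Ivan, coin:Eve, hat:Oscar, wallet:Bob

Final state: key:Ivan, coin:Eve, hat:Oscar, wallet:Bob
The hat is held by Oscar.

Answer: Oscar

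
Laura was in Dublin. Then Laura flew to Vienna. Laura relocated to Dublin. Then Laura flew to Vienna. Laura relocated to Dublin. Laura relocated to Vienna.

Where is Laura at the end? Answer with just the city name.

Answer: Vienna

Derivation:
Tracking Laura's location:
Start: Laura is in Dublin.
After move 1: Dublin -> Vienna. Laura is in Vienna.
After move 2: Vienna -> Dublin. Laura is in Dublin.
After move 3: Dublin -> Vienna. Laura is in Vienna.
After move 4: Vienna -> Dublin. Laura is in Dublin.
After move 5: Dublin -> Vienna. Laura is in Vienna.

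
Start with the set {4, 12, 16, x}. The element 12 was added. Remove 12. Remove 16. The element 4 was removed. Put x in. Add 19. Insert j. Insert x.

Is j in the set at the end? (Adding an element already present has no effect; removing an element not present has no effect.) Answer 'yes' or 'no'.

Answer: yes

Derivation:
Tracking the set through each operation:
Start: {12, 16, 4, x}
Event 1 (add 12): already present, no change. Set: {12, 16, 4, x}
Event 2 (remove 12): removed. Set: {16, 4, x}
Event 3 (remove 16): removed. Set: {4, x}
Event 4 (remove 4): removed. Set: {x}
Event 5 (add x): already present, no change. Set: {x}
Event 6 (add 19): added. Set: {19, x}
Event 7 (add j): added. Set: {19, j, x}
Event 8 (add x): already present, no change. Set: {19, j, x}

Final set: {19, j, x} (size 3)
j is in the final set.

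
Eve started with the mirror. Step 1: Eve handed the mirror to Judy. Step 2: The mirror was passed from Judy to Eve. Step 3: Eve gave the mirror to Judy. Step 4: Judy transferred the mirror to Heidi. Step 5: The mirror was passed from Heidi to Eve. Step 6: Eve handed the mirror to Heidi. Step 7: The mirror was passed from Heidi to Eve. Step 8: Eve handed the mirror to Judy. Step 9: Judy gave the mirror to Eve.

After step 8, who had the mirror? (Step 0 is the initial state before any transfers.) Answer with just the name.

Answer: Judy

Derivation:
Tracking the mirror holder through step 8:
After step 0 (start): Eve
After step 1: Judy
After step 2: Eve
After step 3: Judy
After step 4: Heidi
After step 5: Eve
After step 6: Heidi
After step 7: Eve
After step 8: Judy

At step 8, the holder is Judy.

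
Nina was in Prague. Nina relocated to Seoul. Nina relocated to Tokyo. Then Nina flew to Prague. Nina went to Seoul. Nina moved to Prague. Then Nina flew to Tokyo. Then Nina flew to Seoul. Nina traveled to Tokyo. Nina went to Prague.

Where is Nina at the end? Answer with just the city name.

Answer: Prague

Derivation:
Tracking Nina's location:
Start: Nina is in Prague.
After move 1: Prague -> Seoul. Nina is in Seoul.
After move 2: Seoul -> Tokyo. Nina is in Tokyo.
After move 3: Tokyo -> Prague. Nina is in Prague.
After move 4: Prague -> Seoul. Nina is in Seoul.
After move 5: Seoul -> Prague. Nina is in Prague.
After move 6: Prague -> Tokyo. Nina is in Tokyo.
After move 7: Tokyo -> Seoul. Nina is in Seoul.
After move 8: Seoul -> Tokyo. Nina is in Tokyo.
After move 9: Tokyo -> Prague. Nina is in Prague.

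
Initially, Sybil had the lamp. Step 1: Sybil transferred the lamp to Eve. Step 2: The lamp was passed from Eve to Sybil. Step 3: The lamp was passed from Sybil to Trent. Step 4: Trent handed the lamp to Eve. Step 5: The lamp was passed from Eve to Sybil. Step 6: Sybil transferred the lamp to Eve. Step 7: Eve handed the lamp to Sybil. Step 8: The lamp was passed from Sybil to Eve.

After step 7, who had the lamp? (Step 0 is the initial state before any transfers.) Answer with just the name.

Answer: Sybil

Derivation:
Tracking the lamp holder through step 7:
After step 0 (start): Sybil
After step 1: Eve
After step 2: Sybil
After step 3: Trent
After step 4: Eve
After step 5: Sybil
After step 6: Eve
After step 7: Sybil

At step 7, the holder is Sybil.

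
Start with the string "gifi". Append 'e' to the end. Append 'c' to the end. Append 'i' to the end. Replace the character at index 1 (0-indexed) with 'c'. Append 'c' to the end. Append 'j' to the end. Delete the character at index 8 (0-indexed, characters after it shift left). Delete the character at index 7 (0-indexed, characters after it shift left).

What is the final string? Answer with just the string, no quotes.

Answer: gcfieci

Derivation:
Applying each edit step by step:
Start: "gifi"
Op 1 (append 'e'): "gifi" -> "gifie"
Op 2 (append 'c'): "gifie" -> "gifiec"
Op 3 (append 'i'): "gifiec" -> "gifieci"
Op 4 (replace idx 1: 'i' -> 'c'): "gifieci" -> "gcfieci"
Op 5 (append 'c'): "gcfieci" -> "gcfiecic"
Op 6 (append 'j'): "gcfiecic" -> "gcfiecicj"
Op 7 (delete idx 8 = 'j'): "gcfiecicj" -> "gcfiecic"
Op 8 (delete idx 7 = 'c'): "gcfiecic" -> "gcfieci"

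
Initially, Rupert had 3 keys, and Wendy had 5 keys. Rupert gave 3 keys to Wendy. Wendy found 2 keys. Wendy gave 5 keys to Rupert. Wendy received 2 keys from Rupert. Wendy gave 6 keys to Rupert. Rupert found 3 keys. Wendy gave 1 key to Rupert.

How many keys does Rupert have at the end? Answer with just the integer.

Answer: 13

Derivation:
Tracking counts step by step:
Start: Rupert=3, Wendy=5
Event 1 (Rupert -> Wendy, 3): Rupert: 3 -> 0, Wendy: 5 -> 8. State: Rupert=0, Wendy=8
Event 2 (Wendy +2): Wendy: 8 -> 10. State: Rupert=0, Wendy=10
Event 3 (Wendy -> Rupert, 5): Wendy: 10 -> 5, Rupert: 0 -> 5. State: Rupert=5, Wendy=5
Event 4 (Rupert -> Wendy, 2): Rupert: 5 -> 3, Wendy: 5 -> 7. State: Rupert=3, Wendy=7
Event 5 (Wendy -> Rupert, 6): Wendy: 7 -> 1, Rupert: 3 -> 9. State: Rupert=9, Wendy=1
Event 6 (Rupert +3): Rupert: 9 -> 12. State: Rupert=12, Wendy=1
Event 7 (Wendy -> Rupert, 1): Wendy: 1 -> 0, Rupert: 12 -> 13. State: Rupert=13, Wendy=0

Rupert's final count: 13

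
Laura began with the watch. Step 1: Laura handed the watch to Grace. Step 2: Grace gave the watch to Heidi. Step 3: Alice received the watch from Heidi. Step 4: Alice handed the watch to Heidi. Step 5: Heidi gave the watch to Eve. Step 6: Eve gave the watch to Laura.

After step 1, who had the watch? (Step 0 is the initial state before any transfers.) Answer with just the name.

Tracking the watch holder through step 1:
After step 0 (start): Laura
After step 1: Grace

At step 1, the holder is Grace.

Answer: Grace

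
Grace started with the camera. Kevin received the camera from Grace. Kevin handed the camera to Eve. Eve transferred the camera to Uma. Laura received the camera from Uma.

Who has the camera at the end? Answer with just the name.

Answer: Laura

Derivation:
Tracking the camera through each event:
Start: Grace has the camera.
After event 1: Kevin has the camera.
After event 2: Eve has the camera.
After event 3: Uma has the camera.
After event 4: Laura has the camera.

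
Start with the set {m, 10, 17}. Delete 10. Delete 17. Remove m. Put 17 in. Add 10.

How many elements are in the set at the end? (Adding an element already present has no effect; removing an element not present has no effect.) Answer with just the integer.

Answer: 2

Derivation:
Tracking the set through each operation:
Start: {10, 17, m}
Event 1 (remove 10): removed. Set: {17, m}
Event 2 (remove 17): removed. Set: {m}
Event 3 (remove m): removed. Set: {}
Event 4 (add 17): added. Set: {17}
Event 5 (add 10): added. Set: {10, 17}

Final set: {10, 17} (size 2)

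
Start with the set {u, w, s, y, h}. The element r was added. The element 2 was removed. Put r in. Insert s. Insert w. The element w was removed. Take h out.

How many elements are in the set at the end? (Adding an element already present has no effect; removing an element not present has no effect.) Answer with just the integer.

Tracking the set through each operation:
Start: {h, s, u, w, y}
Event 1 (add r): added. Set: {h, r, s, u, w, y}
Event 2 (remove 2): not present, no change. Set: {h, r, s, u, w, y}
Event 3 (add r): already present, no change. Set: {h, r, s, u, w, y}
Event 4 (add s): already present, no change. Set: {h, r, s, u, w, y}
Event 5 (add w): already present, no change. Set: {h, r, s, u, w, y}
Event 6 (remove w): removed. Set: {h, r, s, u, y}
Event 7 (remove h): removed. Set: {r, s, u, y}

Final set: {r, s, u, y} (size 4)

Answer: 4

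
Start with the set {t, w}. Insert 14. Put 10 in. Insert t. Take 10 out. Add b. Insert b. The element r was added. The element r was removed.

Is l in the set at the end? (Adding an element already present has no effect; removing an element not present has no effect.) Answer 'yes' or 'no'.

Answer: no

Derivation:
Tracking the set through each operation:
Start: {t, w}
Event 1 (add 14): added. Set: {14, t, w}
Event 2 (add 10): added. Set: {10, 14, t, w}
Event 3 (add t): already present, no change. Set: {10, 14, t, w}
Event 4 (remove 10): removed. Set: {14, t, w}
Event 5 (add b): added. Set: {14, b, t, w}
Event 6 (add b): already present, no change. Set: {14, b, t, w}
Event 7 (add r): added. Set: {14, b, r, t, w}
Event 8 (remove r): removed. Set: {14, b, t, w}

Final set: {14, b, t, w} (size 4)
l is NOT in the final set.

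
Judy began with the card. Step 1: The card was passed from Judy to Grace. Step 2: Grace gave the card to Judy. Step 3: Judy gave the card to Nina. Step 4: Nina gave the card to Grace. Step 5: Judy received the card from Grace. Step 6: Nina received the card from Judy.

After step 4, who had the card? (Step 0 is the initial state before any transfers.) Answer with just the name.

Tracking the card holder through step 4:
After step 0 (start): Judy
After step 1: Grace
After step 2: Judy
After step 3: Nina
After step 4: Grace

At step 4, the holder is Grace.

Answer: Grace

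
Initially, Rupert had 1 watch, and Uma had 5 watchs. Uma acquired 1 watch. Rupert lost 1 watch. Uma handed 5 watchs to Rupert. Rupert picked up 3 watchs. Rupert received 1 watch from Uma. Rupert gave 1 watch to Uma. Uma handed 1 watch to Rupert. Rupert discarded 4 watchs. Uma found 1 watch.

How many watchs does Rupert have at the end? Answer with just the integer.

Answer: 5

Derivation:
Tracking counts step by step:
Start: Rupert=1, Uma=5
Event 1 (Uma +1): Uma: 5 -> 6. State: Rupert=1, Uma=6
Event 2 (Rupert -1): Rupert: 1 -> 0. State: Rupert=0, Uma=6
Event 3 (Uma -> Rupert, 5): Uma: 6 -> 1, Rupert: 0 -> 5. State: Rupert=5, Uma=1
Event 4 (Rupert +3): Rupert: 5 -> 8. State: Rupert=8, Uma=1
Event 5 (Uma -> Rupert, 1): Uma: 1 -> 0, Rupert: 8 -> 9. State: Rupert=9, Uma=0
Event 6 (Rupert -> Uma, 1): Rupert: 9 -> 8, Uma: 0 -> 1. State: Rupert=8, Uma=1
Event 7 (Uma -> Rupert, 1): Uma: 1 -> 0, Rupert: 8 -> 9. State: Rupert=9, Uma=0
Event 8 (Rupert -4): Rupert: 9 -> 5. State: Rupert=5, Uma=0
Event 9 (Uma +1): Uma: 0 -> 1. State: Rupert=5, Uma=1

Rupert's final count: 5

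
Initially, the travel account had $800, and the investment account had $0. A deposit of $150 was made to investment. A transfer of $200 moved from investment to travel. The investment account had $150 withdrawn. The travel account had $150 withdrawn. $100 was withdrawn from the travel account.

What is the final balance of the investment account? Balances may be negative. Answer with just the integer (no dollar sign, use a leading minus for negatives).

Answer: -200

Derivation:
Tracking account balances step by step:
Start: travel=800, investment=0
Event 1 (deposit 150 to investment): investment: 0 + 150 = 150. Balances: travel=800, investment=150
Event 2 (transfer 200 investment -> travel): investment: 150 - 200 = -50, travel: 800 + 200 = 1000. Balances: travel=1000, investment=-50
Event 3 (withdraw 150 from investment): investment: -50 - 150 = -200. Balances: travel=1000, investment=-200
Event 4 (withdraw 150 from travel): travel: 1000 - 150 = 850. Balances: travel=850, investment=-200
Event 5 (withdraw 100 from travel): travel: 850 - 100 = 750. Balances: travel=750, investment=-200

Final balance of investment: -200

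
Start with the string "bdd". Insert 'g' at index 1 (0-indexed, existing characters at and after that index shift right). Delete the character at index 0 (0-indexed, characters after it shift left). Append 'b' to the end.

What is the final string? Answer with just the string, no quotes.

Applying each edit step by step:
Start: "bdd"
Op 1 (insert 'g' at idx 1): "bdd" -> "bgdd"
Op 2 (delete idx 0 = 'b'): "bgdd" -> "gdd"
Op 3 (append 'b'): "gdd" -> "gddb"

Answer: gddb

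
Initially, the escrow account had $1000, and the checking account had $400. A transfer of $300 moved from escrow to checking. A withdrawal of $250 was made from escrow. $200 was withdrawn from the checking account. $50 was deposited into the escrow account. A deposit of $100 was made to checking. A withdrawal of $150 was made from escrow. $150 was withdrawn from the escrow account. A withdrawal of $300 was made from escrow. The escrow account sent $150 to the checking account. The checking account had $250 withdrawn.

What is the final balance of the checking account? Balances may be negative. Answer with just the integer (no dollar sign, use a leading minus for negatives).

Answer: 500

Derivation:
Tracking account balances step by step:
Start: escrow=1000, checking=400
Event 1 (transfer 300 escrow -> checking): escrow: 1000 - 300 = 700, checking: 400 + 300 = 700. Balances: escrow=700, checking=700
Event 2 (withdraw 250 from escrow): escrow: 700 - 250 = 450. Balances: escrow=450, checking=700
Event 3 (withdraw 200 from checking): checking: 700 - 200 = 500. Balances: escrow=450, checking=500
Event 4 (deposit 50 to escrow): escrow: 450 + 50 = 500. Balances: escrow=500, checking=500
Event 5 (deposit 100 to checking): checking: 500 + 100 = 600. Balances: escrow=500, checking=600
Event 6 (withdraw 150 from escrow): escrow: 500 - 150 = 350. Balances: escrow=350, checking=600
Event 7 (withdraw 150 from escrow): escrow: 350 - 150 = 200. Balances: escrow=200, checking=600
Event 8 (withdraw 300 from escrow): escrow: 200 - 300 = -100. Balances: escrow=-100, checking=600
Event 9 (transfer 150 escrow -> checking): escrow: -100 - 150 = -250, checking: 600 + 150 = 750. Balances: escrow=-250, checking=750
Event 10 (withdraw 250 from checking): checking: 750 - 250 = 500. Balances: escrow=-250, checking=500

Final balance of checking: 500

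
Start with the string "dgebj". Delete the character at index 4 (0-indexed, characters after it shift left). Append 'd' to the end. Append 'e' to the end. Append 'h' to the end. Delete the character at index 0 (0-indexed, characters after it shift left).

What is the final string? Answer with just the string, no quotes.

Applying each edit step by step:
Start: "dgebj"
Op 1 (delete idx 4 = 'j'): "dgebj" -> "dgeb"
Op 2 (append 'd'): "dgeb" -> "dgebd"
Op 3 (append 'e'): "dgebd" -> "dgebde"
Op 4 (append 'h'): "dgebde" -> "dgebdeh"
Op 5 (delete idx 0 = 'd'): "dgebdeh" -> "gebdeh"

Answer: gebdeh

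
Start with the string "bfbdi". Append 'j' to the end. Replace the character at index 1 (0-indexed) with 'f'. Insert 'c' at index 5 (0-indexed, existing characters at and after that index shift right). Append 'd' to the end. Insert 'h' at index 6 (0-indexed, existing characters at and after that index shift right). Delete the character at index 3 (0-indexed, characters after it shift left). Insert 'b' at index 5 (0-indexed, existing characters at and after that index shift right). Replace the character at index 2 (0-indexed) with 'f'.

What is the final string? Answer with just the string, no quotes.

Answer: bfficbhjd

Derivation:
Applying each edit step by step:
Start: "bfbdi"
Op 1 (append 'j'): "bfbdi" -> "bfbdij"
Op 2 (replace idx 1: 'f' -> 'f'): "bfbdij" -> "bfbdij"
Op 3 (insert 'c' at idx 5): "bfbdij" -> "bfbdicj"
Op 4 (append 'd'): "bfbdicj" -> "bfbdicjd"
Op 5 (insert 'h' at idx 6): "bfbdicjd" -> "bfbdichjd"
Op 6 (delete idx 3 = 'd'): "bfbdichjd" -> "bfbichjd"
Op 7 (insert 'b' at idx 5): "bfbichjd" -> "bfbicbhjd"
Op 8 (replace idx 2: 'b' -> 'f'): "bfbicbhjd" -> "bfficbhjd"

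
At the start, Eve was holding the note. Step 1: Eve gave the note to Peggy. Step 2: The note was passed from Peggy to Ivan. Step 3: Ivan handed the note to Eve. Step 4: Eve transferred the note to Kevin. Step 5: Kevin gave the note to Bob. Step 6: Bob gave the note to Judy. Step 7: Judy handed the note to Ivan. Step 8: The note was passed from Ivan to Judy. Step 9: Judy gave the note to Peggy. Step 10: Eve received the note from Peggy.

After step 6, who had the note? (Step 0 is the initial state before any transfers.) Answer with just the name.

Answer: Judy

Derivation:
Tracking the note holder through step 6:
After step 0 (start): Eve
After step 1: Peggy
After step 2: Ivan
After step 3: Eve
After step 4: Kevin
After step 5: Bob
After step 6: Judy

At step 6, the holder is Judy.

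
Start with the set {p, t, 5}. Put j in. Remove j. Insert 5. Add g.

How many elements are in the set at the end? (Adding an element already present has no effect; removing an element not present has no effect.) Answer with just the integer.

Tracking the set through each operation:
Start: {5, p, t}
Event 1 (add j): added. Set: {5, j, p, t}
Event 2 (remove j): removed. Set: {5, p, t}
Event 3 (add 5): already present, no change. Set: {5, p, t}
Event 4 (add g): added. Set: {5, g, p, t}

Final set: {5, g, p, t} (size 4)

Answer: 4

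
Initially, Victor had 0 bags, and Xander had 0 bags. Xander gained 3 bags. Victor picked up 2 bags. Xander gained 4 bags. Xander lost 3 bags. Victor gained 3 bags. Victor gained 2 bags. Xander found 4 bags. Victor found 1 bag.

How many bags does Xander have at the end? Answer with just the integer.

Answer: 8

Derivation:
Tracking counts step by step:
Start: Victor=0, Xander=0
Event 1 (Xander +3): Xander: 0 -> 3. State: Victor=0, Xander=3
Event 2 (Victor +2): Victor: 0 -> 2. State: Victor=2, Xander=3
Event 3 (Xander +4): Xander: 3 -> 7. State: Victor=2, Xander=7
Event 4 (Xander -3): Xander: 7 -> 4. State: Victor=2, Xander=4
Event 5 (Victor +3): Victor: 2 -> 5. State: Victor=5, Xander=4
Event 6 (Victor +2): Victor: 5 -> 7. State: Victor=7, Xander=4
Event 7 (Xander +4): Xander: 4 -> 8. State: Victor=7, Xander=8
Event 8 (Victor +1): Victor: 7 -> 8. State: Victor=8, Xander=8

Xander's final count: 8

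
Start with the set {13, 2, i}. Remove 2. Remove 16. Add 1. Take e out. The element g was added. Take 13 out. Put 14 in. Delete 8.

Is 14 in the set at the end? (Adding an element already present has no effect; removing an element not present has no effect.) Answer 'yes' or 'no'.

Answer: yes

Derivation:
Tracking the set through each operation:
Start: {13, 2, i}
Event 1 (remove 2): removed. Set: {13, i}
Event 2 (remove 16): not present, no change. Set: {13, i}
Event 3 (add 1): added. Set: {1, 13, i}
Event 4 (remove e): not present, no change. Set: {1, 13, i}
Event 5 (add g): added. Set: {1, 13, g, i}
Event 6 (remove 13): removed. Set: {1, g, i}
Event 7 (add 14): added. Set: {1, 14, g, i}
Event 8 (remove 8): not present, no change. Set: {1, 14, g, i}

Final set: {1, 14, g, i} (size 4)
14 is in the final set.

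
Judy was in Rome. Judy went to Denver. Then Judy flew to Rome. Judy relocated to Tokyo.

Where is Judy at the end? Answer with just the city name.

Tracking Judy's location:
Start: Judy is in Rome.
After move 1: Rome -> Denver. Judy is in Denver.
After move 2: Denver -> Rome. Judy is in Rome.
After move 3: Rome -> Tokyo. Judy is in Tokyo.

Answer: Tokyo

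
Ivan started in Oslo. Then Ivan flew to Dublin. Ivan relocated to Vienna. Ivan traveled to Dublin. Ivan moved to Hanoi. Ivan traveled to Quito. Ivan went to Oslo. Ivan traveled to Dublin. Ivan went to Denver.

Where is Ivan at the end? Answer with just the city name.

Tracking Ivan's location:
Start: Ivan is in Oslo.
After move 1: Oslo -> Dublin. Ivan is in Dublin.
After move 2: Dublin -> Vienna. Ivan is in Vienna.
After move 3: Vienna -> Dublin. Ivan is in Dublin.
After move 4: Dublin -> Hanoi. Ivan is in Hanoi.
After move 5: Hanoi -> Quito. Ivan is in Quito.
After move 6: Quito -> Oslo. Ivan is in Oslo.
After move 7: Oslo -> Dublin. Ivan is in Dublin.
After move 8: Dublin -> Denver. Ivan is in Denver.

Answer: Denver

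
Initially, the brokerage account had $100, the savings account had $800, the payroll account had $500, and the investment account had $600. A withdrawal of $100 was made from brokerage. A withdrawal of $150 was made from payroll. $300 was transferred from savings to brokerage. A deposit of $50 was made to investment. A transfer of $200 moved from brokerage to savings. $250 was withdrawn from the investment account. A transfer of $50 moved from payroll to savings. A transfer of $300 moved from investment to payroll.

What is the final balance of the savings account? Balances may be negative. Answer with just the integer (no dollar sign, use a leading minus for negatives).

Answer: 750

Derivation:
Tracking account balances step by step:
Start: brokerage=100, savings=800, payroll=500, investment=600
Event 1 (withdraw 100 from brokerage): brokerage: 100 - 100 = 0. Balances: brokerage=0, savings=800, payroll=500, investment=600
Event 2 (withdraw 150 from payroll): payroll: 500 - 150 = 350. Balances: brokerage=0, savings=800, payroll=350, investment=600
Event 3 (transfer 300 savings -> brokerage): savings: 800 - 300 = 500, brokerage: 0 + 300 = 300. Balances: brokerage=300, savings=500, payroll=350, investment=600
Event 4 (deposit 50 to investment): investment: 600 + 50 = 650. Balances: brokerage=300, savings=500, payroll=350, investment=650
Event 5 (transfer 200 brokerage -> savings): brokerage: 300 - 200 = 100, savings: 500 + 200 = 700. Balances: brokerage=100, savings=700, payroll=350, investment=650
Event 6 (withdraw 250 from investment): investment: 650 - 250 = 400. Balances: brokerage=100, savings=700, payroll=350, investment=400
Event 7 (transfer 50 payroll -> savings): payroll: 350 - 50 = 300, savings: 700 + 50 = 750. Balances: brokerage=100, savings=750, payroll=300, investment=400
Event 8 (transfer 300 investment -> payroll): investment: 400 - 300 = 100, payroll: 300 + 300 = 600. Balances: brokerage=100, savings=750, payroll=600, investment=100

Final balance of savings: 750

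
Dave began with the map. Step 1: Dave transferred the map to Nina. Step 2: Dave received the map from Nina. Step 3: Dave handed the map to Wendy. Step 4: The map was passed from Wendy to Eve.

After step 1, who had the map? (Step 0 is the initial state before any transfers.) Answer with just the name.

Tracking the map holder through step 1:
After step 0 (start): Dave
After step 1: Nina

At step 1, the holder is Nina.

Answer: Nina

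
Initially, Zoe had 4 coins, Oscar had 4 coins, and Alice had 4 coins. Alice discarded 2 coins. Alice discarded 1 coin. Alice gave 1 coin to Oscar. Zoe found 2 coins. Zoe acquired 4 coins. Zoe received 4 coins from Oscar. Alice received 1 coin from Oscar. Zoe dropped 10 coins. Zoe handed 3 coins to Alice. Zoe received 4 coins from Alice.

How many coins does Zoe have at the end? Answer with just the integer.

Tracking counts step by step:
Start: Zoe=4, Oscar=4, Alice=4
Event 1 (Alice -2): Alice: 4 -> 2. State: Zoe=4, Oscar=4, Alice=2
Event 2 (Alice -1): Alice: 2 -> 1. State: Zoe=4, Oscar=4, Alice=1
Event 3 (Alice -> Oscar, 1): Alice: 1 -> 0, Oscar: 4 -> 5. State: Zoe=4, Oscar=5, Alice=0
Event 4 (Zoe +2): Zoe: 4 -> 6. State: Zoe=6, Oscar=5, Alice=0
Event 5 (Zoe +4): Zoe: 6 -> 10. State: Zoe=10, Oscar=5, Alice=0
Event 6 (Oscar -> Zoe, 4): Oscar: 5 -> 1, Zoe: 10 -> 14. State: Zoe=14, Oscar=1, Alice=0
Event 7 (Oscar -> Alice, 1): Oscar: 1 -> 0, Alice: 0 -> 1. State: Zoe=14, Oscar=0, Alice=1
Event 8 (Zoe -10): Zoe: 14 -> 4. State: Zoe=4, Oscar=0, Alice=1
Event 9 (Zoe -> Alice, 3): Zoe: 4 -> 1, Alice: 1 -> 4. State: Zoe=1, Oscar=0, Alice=4
Event 10 (Alice -> Zoe, 4): Alice: 4 -> 0, Zoe: 1 -> 5. State: Zoe=5, Oscar=0, Alice=0

Zoe's final count: 5

Answer: 5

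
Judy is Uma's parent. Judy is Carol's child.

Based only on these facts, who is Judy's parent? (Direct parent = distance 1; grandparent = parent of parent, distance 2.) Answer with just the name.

Reconstructing the parent chain from the given facts:
  Carol -> Judy -> Uma
(each arrow means 'parent of the next')
Positions in the chain (0 = top):
  position of Carol: 0
  position of Judy: 1
  position of Uma: 2

Judy is at position 1; the parent is 1 step up the chain, i.e. position 0: Carol.

Answer: Carol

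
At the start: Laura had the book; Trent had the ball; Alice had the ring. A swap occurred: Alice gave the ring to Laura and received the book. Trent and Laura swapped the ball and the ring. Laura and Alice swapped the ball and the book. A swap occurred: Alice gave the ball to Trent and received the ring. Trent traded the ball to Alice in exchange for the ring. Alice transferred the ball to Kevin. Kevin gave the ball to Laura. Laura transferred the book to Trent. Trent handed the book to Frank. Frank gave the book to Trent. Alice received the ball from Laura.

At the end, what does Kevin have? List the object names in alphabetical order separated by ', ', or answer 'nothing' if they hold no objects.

Tracking all object holders:
Start: book:Laura, ball:Trent, ring:Alice
Event 1 (swap ring<->book: now ring:Laura, book:Alice). State: book:Alice, ball:Trent, ring:Laura
Event 2 (swap ball<->ring: now ball:Laura, ring:Trent). State: book:Alice, ball:Laura, ring:Trent
Event 3 (swap ball<->book: now ball:Alice, book:Laura). State: book:Laura, ball:Alice, ring:Trent
Event 4 (swap ball<->ring: now ball:Trent, ring:Alice). State: book:Laura, ball:Trent, ring:Alice
Event 5 (swap ball<->ring: now ball:Alice, ring:Trent). State: book:Laura, ball:Alice, ring:Trent
Event 6 (give ball: Alice -> Kevin). State: book:Laura, ball:Kevin, ring:Trent
Event 7 (give ball: Kevin -> Laura). State: book:Laura, ball:Laura, ring:Trent
Event 8 (give book: Laura -> Trent). State: book:Trent, ball:Laura, ring:Trent
Event 9 (give book: Trent -> Frank). State: book:Frank, ball:Laura, ring:Trent
Event 10 (give book: Frank -> Trent). State: book:Trent, ball:Laura, ring:Trent
Event 11 (give ball: Laura -> Alice). State: book:Trent, ball:Alice, ring:Trent

Final state: book:Trent, ball:Alice, ring:Trent
Kevin holds: (nothing).

Answer: nothing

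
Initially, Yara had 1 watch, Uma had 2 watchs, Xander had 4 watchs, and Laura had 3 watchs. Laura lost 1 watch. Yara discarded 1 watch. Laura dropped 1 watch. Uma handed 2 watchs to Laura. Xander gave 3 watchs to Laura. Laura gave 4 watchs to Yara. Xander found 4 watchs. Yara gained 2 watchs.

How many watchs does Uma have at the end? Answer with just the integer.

Answer: 0

Derivation:
Tracking counts step by step:
Start: Yara=1, Uma=2, Xander=4, Laura=3
Event 1 (Laura -1): Laura: 3 -> 2. State: Yara=1, Uma=2, Xander=4, Laura=2
Event 2 (Yara -1): Yara: 1 -> 0. State: Yara=0, Uma=2, Xander=4, Laura=2
Event 3 (Laura -1): Laura: 2 -> 1. State: Yara=0, Uma=2, Xander=4, Laura=1
Event 4 (Uma -> Laura, 2): Uma: 2 -> 0, Laura: 1 -> 3. State: Yara=0, Uma=0, Xander=4, Laura=3
Event 5 (Xander -> Laura, 3): Xander: 4 -> 1, Laura: 3 -> 6. State: Yara=0, Uma=0, Xander=1, Laura=6
Event 6 (Laura -> Yara, 4): Laura: 6 -> 2, Yara: 0 -> 4. State: Yara=4, Uma=0, Xander=1, Laura=2
Event 7 (Xander +4): Xander: 1 -> 5. State: Yara=4, Uma=0, Xander=5, Laura=2
Event 8 (Yara +2): Yara: 4 -> 6. State: Yara=6, Uma=0, Xander=5, Laura=2

Uma's final count: 0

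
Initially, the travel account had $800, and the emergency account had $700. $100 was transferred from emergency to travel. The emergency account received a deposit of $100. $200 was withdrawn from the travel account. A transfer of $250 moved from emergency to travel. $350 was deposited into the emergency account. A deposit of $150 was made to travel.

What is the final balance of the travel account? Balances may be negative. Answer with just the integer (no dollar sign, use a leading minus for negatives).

Answer: 1100

Derivation:
Tracking account balances step by step:
Start: travel=800, emergency=700
Event 1 (transfer 100 emergency -> travel): emergency: 700 - 100 = 600, travel: 800 + 100 = 900. Balances: travel=900, emergency=600
Event 2 (deposit 100 to emergency): emergency: 600 + 100 = 700. Balances: travel=900, emergency=700
Event 3 (withdraw 200 from travel): travel: 900 - 200 = 700. Balances: travel=700, emergency=700
Event 4 (transfer 250 emergency -> travel): emergency: 700 - 250 = 450, travel: 700 + 250 = 950. Balances: travel=950, emergency=450
Event 5 (deposit 350 to emergency): emergency: 450 + 350 = 800. Balances: travel=950, emergency=800
Event 6 (deposit 150 to travel): travel: 950 + 150 = 1100. Balances: travel=1100, emergency=800

Final balance of travel: 1100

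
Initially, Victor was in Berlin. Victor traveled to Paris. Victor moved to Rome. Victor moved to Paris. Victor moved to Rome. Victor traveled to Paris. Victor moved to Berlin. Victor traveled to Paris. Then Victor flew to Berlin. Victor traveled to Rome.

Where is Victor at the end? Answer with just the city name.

Tracking Victor's location:
Start: Victor is in Berlin.
After move 1: Berlin -> Paris. Victor is in Paris.
After move 2: Paris -> Rome. Victor is in Rome.
After move 3: Rome -> Paris. Victor is in Paris.
After move 4: Paris -> Rome. Victor is in Rome.
After move 5: Rome -> Paris. Victor is in Paris.
After move 6: Paris -> Berlin. Victor is in Berlin.
After move 7: Berlin -> Paris. Victor is in Paris.
After move 8: Paris -> Berlin. Victor is in Berlin.
After move 9: Berlin -> Rome. Victor is in Rome.

Answer: Rome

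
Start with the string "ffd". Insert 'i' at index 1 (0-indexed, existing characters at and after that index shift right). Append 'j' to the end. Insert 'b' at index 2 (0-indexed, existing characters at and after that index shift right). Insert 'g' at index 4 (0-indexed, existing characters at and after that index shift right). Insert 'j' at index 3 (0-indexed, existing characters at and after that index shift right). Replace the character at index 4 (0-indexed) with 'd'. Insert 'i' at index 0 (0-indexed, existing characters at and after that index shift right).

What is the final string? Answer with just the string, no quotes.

Applying each edit step by step:
Start: "ffd"
Op 1 (insert 'i' at idx 1): "ffd" -> "fifd"
Op 2 (append 'j'): "fifd" -> "fifdj"
Op 3 (insert 'b' at idx 2): "fifdj" -> "fibfdj"
Op 4 (insert 'g' at idx 4): "fibfdj" -> "fibfgdj"
Op 5 (insert 'j' at idx 3): "fibfgdj" -> "fibjfgdj"
Op 6 (replace idx 4: 'f' -> 'd'): "fibjfgdj" -> "fibjdgdj"
Op 7 (insert 'i' at idx 0): "fibjdgdj" -> "ifibjdgdj"

Answer: ifibjdgdj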